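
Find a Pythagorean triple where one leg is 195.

We need the other leg and hypotenuse such that 195² + x² = c².
Take x = 28, c = 197: 195² + 28² = 38025 + 784 = 38809 = 197² ✓
Triple: (195, 28, 197)

(195, 28, 197)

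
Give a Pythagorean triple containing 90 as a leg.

We need the other leg and hypotenuse such that 90² + x² = c².
Take x = 48, c = 102: 90² + 48² = 8100 + 2304 = 10404 = 102² ✓
Triple: (90, 48, 102)

(90, 48, 102)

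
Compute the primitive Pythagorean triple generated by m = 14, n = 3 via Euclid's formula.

a = m² - n² = 196 - 9 = 187
b = 2mn = 2·14·3 = 84
c = m² + n² = 196 + 9 = 205
Verify: 187² + 84² = 34969 + 7056 = 42025 = 205² ✓

(187, 84, 205)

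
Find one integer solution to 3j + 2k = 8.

Step 1: Check solvability.
gcd(3, 2) = 1
Since 1 divides 8, solutions exist.

Step 2: Apply extended Euclidean algorithm to find gcd.
We find integers such that 3*x0 + 2*y0 = 1

Step 3: Scale the particular solution.
Multiply by 8/1 = 8:
j = 8, k = -8

Step 4: Verify.
3*(8) + 2*(-8) = 8 = 8 ✓

j = 8, k = -8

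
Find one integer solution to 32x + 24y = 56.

Step 1: Check solvability.
gcd(32, 24) = 8
Since 8 divides 56, solutions exist.

Step 2: Apply extended Euclidean algorithm to find gcd.
We find integers such that 32*x0 + 24*y0 = 8

Step 3: Scale the particular solution.
Multiply by 56/8 = 7:
x = 7, y = -7

Step 4: Verify.
32*(7) + 24*(-7) = 56 = 56 ✓

x = 7, y = -7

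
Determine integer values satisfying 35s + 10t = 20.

Step 1: Check solvability.
gcd(35, 10) = 5
Since 5 divides 20, solutions exist.

Step 2: Apply extended Euclidean algorithm to find gcd.
We find integers such that 35*x0 + 10*y0 = 5

Step 3: Scale the particular solution.
Multiply by 20/5 = 4:
s = 4, t = -12

Step 4: Verify.
35*(4) + 10*(-12) = 20 = 20 ✓

s = 4, t = -12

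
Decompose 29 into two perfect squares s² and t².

We need to find integers s, t > 0 such that s² + t² = 29.
Trying s = 2: t² = 29 - 2² = 29 - 4 = 25
t = 5
Check: 2² + 5² = 4 + 25 = 29 ✓

29 = 2² + 5²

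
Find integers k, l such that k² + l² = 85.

We need to find integers k, l > 0 such that k² + l² = 85.
Trying k = 2: l² = 85 - 2² = 85 - 4 = 81
l = 9
Check: 2² + 9² = 4 + 81 = 85 ✓

85 = 2² + 9²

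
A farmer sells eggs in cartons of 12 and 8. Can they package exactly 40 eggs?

We need non-negative a, b with 12a + 8b = 40.
gcd(12, 8) = 4 divides 40.
Try a = 0: 8b = 40 - 0 = 40, so b = 5.
One way: 0 cartons of 12 and 5 cartons of 8.

Yes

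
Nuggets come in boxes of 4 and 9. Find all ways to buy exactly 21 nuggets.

We need non-negative integers (x, y) with 4x + 9y = 21.
For each x in 0..5, check if 21 - 4x is a non-negative multiple of 9.
x = 3: 9y = 9, y = 1 ✓

(3 boxes of 4, 1 boxes of 9)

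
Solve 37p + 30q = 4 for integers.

Step 1: Check solvability.
gcd(37, 30) = 1
Since 1 divides 4, solutions exist.

Step 2: Apply extended Euclidean algorithm to find gcd.
We find integers such that 37*x0 + 30*y0 = 1

Step 3: Scale the particular solution.
Multiply by 4/1 = 4:
p = 52, q = -64

Step 4: Verify.
37*(52) + 30*(-64) = 4 = 4 ✓

p = 52, q = -64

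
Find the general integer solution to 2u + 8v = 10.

Step 1: Compute gcd(2, 8) = 2.
Since 2 divides 10, solutions exist.

Step 2: Find a particular solution using extended Euclidean algorithm.
We get u₀ = 5, v₀ = 0.
Check: 2*5 + 8*0 = 10 = 10 ✓

Step 3: Write the general solution.
u = 5 + (8/2)t = 5 + 4t
v = 0 - (2/2)t = 0 - 1t
for any integer t.

u = 5 + 4t, v = 0 - 1t for integer t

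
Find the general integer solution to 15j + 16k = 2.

Step 1: Compute gcd(15, 16) = 1.
Since 1 divides 2, solutions exist.

Step 2: Find a particular solution using extended Euclidean algorithm.
We get j₀ = -2, k₀ = 2.
Check: 15*-2 + 16*2 = 2 = 2 ✓

Step 3: Write the general solution.
j = -2 + (16/1)t = -2 + 16t
k = 2 - (15/1)t = 2 - 15t
for any integer t.

j = -2 + 16t, k = 2 - 15t for integer t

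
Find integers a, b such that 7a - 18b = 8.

Step 1: Check solvability.
gcd(7, 18) = 1
Since 1 divides 8, solutions exist.

Step 2: Apply extended Euclidean algorithm to find gcd.
We find integers such that 7*x0 + 18*y0 = 1

Step 3: Scale the particular solution.
Multiply by 8/1 = 8:
a = -40, b = -16

Step 4: Verify.
7*(-40) - 18*(-16) = 8 = 8 ✓

a = -40, b = -16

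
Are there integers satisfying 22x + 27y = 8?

Step 1: Compute gcd(22, 27).
gcd(22, 27) = 1

Step 2: Check divisibility.
Does 1 divide 8? 8 = 1 x 8, so yes.

By the theorem on linear Diophantine equations, 22x + 27y = 8 has integer solutions if and only if gcd(22, 27) divides 8. Since 1 | 8, solutions exist.

Yes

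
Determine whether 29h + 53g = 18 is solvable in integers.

Step 1: Compute gcd(29, 53).
gcd(29, 53) = 1

Step 2: Check divisibility.
Does 1 divide 18? 18 = 1 x 18, so yes.

By the theorem on linear Diophantine equations, 29h + 53g = 18 has integer solutions if and only if gcd(29, 53) divides 18. Since 1 | 18, solutions exist.

Yes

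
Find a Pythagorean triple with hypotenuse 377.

We need a² + b² = 377² = 142129.
Trying: 135² + 352² = 18225 + 123904 = 142129 ✓

(135, 352, 377)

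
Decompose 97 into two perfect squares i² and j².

We need to find integers i, j > 0 such that i² + j² = 97.
Trying i = 4: j² = 97 - 4² = 97 - 16 = 81
j = 9
Check: 4² + 9² = 16 + 81 = 97 ✓

97 = 4² + 9²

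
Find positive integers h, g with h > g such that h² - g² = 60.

Factor: h² - g² = (h+g)(h-g) = 60.
We need two factors of 60 with the same parity.
Use h+g = 30 and h-g = 2 (product 30·2 = 60).
Adding: 2h = 32, so h = 16.
Subtracting: 2g = 28, so g = 14.
Check: 16² - 14² = 256 - 196 = 60 ✓

h = 16, g = 14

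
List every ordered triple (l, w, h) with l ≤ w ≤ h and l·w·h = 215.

Iterate l from 1 to ⌊215^(1/3)⌋. For each l dividing 215, iterate w ≥ l with w dividing 215/l, and set h = 215/(l·w).
Triples found (2): (1×1×215), (1×5×43)

(1×1×215), (1×5×43)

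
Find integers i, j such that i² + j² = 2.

We need to find integers i, j > 0 such that i² + j² = 2.
Trying i = 1: j² = 2 - 1² = 2 - 1 = 1
j = 1
Check: 1² + 1² = 1 + 1 = 2 ✓

2 = 1² + 1²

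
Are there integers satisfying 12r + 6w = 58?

Step 1: Compute gcd(12, 6).
gcd(12, 6) = 6

Step 2: Check divisibility.
Does 6 divide 58? 58 = 6 x 9 + 4, so no.

By the theorem on linear Diophantine equations, 12r + 6w = 58 has integer solutions if and only if gcd(12, 6) divides 58. Since 6 does not divide 58, no solutions exist.

No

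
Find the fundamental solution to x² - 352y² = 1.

We seek the smallest positive integers (x, y) with x² - 352y² = 1, i.e., x² = 352y² + 1.
Try successive y values:
y = 1: x² = 352·1² + 1 = 353, not a perfect square
y = 2: x² = 352·2² + 1 = 1409, not a perfect square
y = 3: x² = 352·3² + 1 = 3169, not a perfect square
... continuing the search (or via continued fractions) ...
y = 4137: x² = 352·4137² + 1 = 6024398689, x = 77617 ✓

Verify: 77617² - 352·4137² = 6024398689 - 6024398688 = 1 ✓

x = 77617, y = 4137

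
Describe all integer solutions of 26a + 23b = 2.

Step 1: Compute gcd(26, 23) = 1.
Since 1 divides 2, solutions exist.

Step 2: Find a particular solution using extended Euclidean algorithm.
We get a₀ = 16, b₀ = -18.
Check: 26*16 + 23*-18 = 2 = 2 ✓

Step 3: Write the general solution.
a = 16 + (23/1)t = 16 + 23t
b = -18 - (26/1)t = -18 - 26t
for any integer t.

a = 16 + 23t, b = -18 - 26t for integer t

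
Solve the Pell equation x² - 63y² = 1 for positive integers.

We seek the smallest positive integers (x, y) with x² - 63y² = 1, i.e., x² = 63y² + 1.
Try successive y values:
y = 1: x² = 63·1² + 1 = 64, x = 8 ✓

Verify: 8² - 63·1² = 64 - 63 = 1 ✓

x = 8, y = 1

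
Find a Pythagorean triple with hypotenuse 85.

We need a² + b² = 85² = 7225.
Trying: 13² + 84² = 169 + 7056 = 7225 ✓

(13, 84, 85)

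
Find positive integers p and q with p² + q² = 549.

We need to find integers p, q > 0 such that p² + q² = 549.
Trying p = 15: q² = 549 - 15² = 549 - 225 = 324
q = 18
Check: 15² + 18² = 225 + 324 = 549 ✓

549 = 15² + 18²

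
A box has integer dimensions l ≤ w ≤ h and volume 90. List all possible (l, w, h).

Iterate l from 1 to ⌊90^(1/3)⌋. For each l dividing 90, iterate w ≥ l with w dividing 90/l, and set h = 90/(l·w).
Triples found (10): (1×1×90), (1×2×45), (1×3×30), (1×5×18), (1×6×15), (1×9×10), (2×3×15), (2×5×9), (3×3×10), (3×5×6)

(1×1×90), (1×2×45), (1×3×30), (1×5×18), (1×6×15), (1×9×10), (2×3×15), (2×5×9), (3×3×10), (3×5×6)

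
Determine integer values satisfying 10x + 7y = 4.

Step 1: Check solvability.
gcd(10, 7) = 1
Since 1 divides 4, solutions exist.

Step 2: Apply extended Euclidean algorithm to find gcd.
We find integers such that 10*x0 + 7*y0 = 1

Step 3: Scale the particular solution.
Multiply by 4/1 = 4:
x = -8, y = 12

Step 4: Verify.
10*(-8) + 7*(12) = 4 = 4 ✓

x = -8, y = 12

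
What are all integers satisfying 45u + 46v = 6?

Step 1: Compute gcd(45, 46) = 1.
Since 1 divides 6, solutions exist.

Step 2: Find a particular solution using extended Euclidean algorithm.
We get u₀ = -6, v₀ = 6.
Check: 45*-6 + 46*6 = 6 = 6 ✓

Step 3: Write the general solution.
u = -6 + (46/1)t = -6 + 46t
v = 6 - (45/1)t = 6 - 45t
for any integer t.

u = -6 + 46t, v = 6 - 45t for integer t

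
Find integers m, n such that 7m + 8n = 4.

Step 1: Check solvability.
gcd(7, 8) = 1
Since 1 divides 4, solutions exist.

Step 2: Apply extended Euclidean algorithm to find gcd.
We find integers such that 7*x0 + 8*y0 = 1

Step 3: Scale the particular solution.
Multiply by 4/1 = 4:
m = -4, n = 4

Step 4: Verify.
7*(-4) + 8*(4) = 4 = 4 ✓

m = -4, n = 4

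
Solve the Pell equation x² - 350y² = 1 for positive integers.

We seek the smallest positive integers (x, y) with x² - 350y² = 1, i.e., x² = 350y² + 1.
Try successive y values:
y = 1: x² = 350·1² + 1 = 351, not a perfect square
y = 2: x² = 350·2² + 1 = 1401, not a perfect square
y = 3: x² = 350·3² + 1 = 3151, not a perfect square
... continuing the search (or via continued fractions) ...
y = 24: x² = 350·24² + 1 = 201601, x = 449 ✓

Verify: 449² - 350·24² = 201601 - 201600 = 1 ✓

x = 449, y = 24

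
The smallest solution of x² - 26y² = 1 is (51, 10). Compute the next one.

Solutions to x² - Dy² = 1 are generated by powers of (x₀ + y₀√D).
The next solution satisfies x₁ + y₁√26 = (x₀ + y₀√26)², giving:
x₁ = x₀² + 26y₀² = 51² + 26·10² = 2601 + 2600 = 5201
y₁ = 2x₀y₀ = 2·51·10 = 1020

Verify: 5201² - 26·1020² = 27050401 - 27050400 = 1 ✓

x = 5201, y = 1020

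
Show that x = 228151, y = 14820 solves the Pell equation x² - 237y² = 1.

Compute x² = 228151² = 52052878801
Compute 237y² = 237·14820² = 237·219632400 = 52052878800
x² - 237y² = 52052878801 - 52052878800 = 1
Since this equals 1, (228151, 14820) is a solution.

Yes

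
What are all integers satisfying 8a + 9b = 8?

Step 1: Compute gcd(8, 9) = 1.
Since 1 divides 8, solutions exist.

Step 2: Find a particular solution using extended Euclidean algorithm.
We get a₀ = -8, b₀ = 8.
Check: 8*-8 + 9*8 = 8 = 8 ✓

Step 3: Write the general solution.
a = -8 + (9/1)t = -8 + 9t
b = 8 - (8/1)t = 8 - 8t
for any integer t.

a = -8 + 9t, b = 8 - 8t for integer t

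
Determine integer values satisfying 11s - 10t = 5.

Step 1: Check solvability.
gcd(11, 10) = 1
Since 1 divides 5, solutions exist.

Step 2: Apply extended Euclidean algorithm to find gcd.
We find integers such that 11*x0 + 10*y0 = 1

Step 3: Scale the particular solution.
Multiply by 5/1 = 5:
s = 5, t = 5

Step 4: Verify.
11*(5) - 10*(5) = 5 = 5 ✓

s = 5, t = 5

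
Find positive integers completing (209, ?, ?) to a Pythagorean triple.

We need the other leg and hypotenuse such that 209² + x² = c².
Take x = 120, c = 241: 209² + 120² = 43681 + 14400 = 58081 = 241² ✓
Triple: (209, 120, 241)

(209, 120, 241)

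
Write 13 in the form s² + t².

We need to find integers s, t > 0 such that s² + t² = 13.
Trying s = 2: t² = 13 - 2² = 13 - 4 = 9
t = 3
Check: 2² + 3² = 4 + 9 = 13 ✓

13 = 2² + 3²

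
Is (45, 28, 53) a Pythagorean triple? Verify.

Compute a² + b² = 45² + 28² = 2025 + 784 = 2809
Compute c² = 53² = 2809
Since 2809 = 2809, confirmed.

Yes, it is a Pythagorean triple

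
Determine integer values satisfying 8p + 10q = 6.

Step 1: Check solvability.
gcd(8, 10) = 2
Since 2 divides 6, solutions exist.

Step 2: Apply extended Euclidean algorithm to find gcd.
We find integers such that 8*x0 + 10*y0 = 2

Step 3: Scale the particular solution.
Multiply by 6/2 = 3:
p = -3, q = 3

Step 4: Verify.
8*(-3) + 10*(3) = 6 = 6 ✓

p = -3, q = 3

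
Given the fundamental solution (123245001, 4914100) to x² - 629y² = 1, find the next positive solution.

Solutions to x² - Dy² = 1 are generated by powers of (x₀ + y₀√D).
The next solution satisfies x₁ + y₁√629 = (x₀ + y₀√629)², giving:
x₁ = x₀² + 629y₀² = 123245001² + 629·4914100² = 15189330271490001 + 15189330271490000 = 30378660542980001
y₁ = 2x₀y₀ = 2·123245001·4914100 = 1211276518828200

Verify: 30378660542980001² - 629·1211276518828200² = 922863016385609969184601485960001 - 922863016385609969184601485960000 = 1 ✓

x = 30378660542980001, y = 1211276518828200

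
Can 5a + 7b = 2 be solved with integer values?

Step 1: Compute gcd(5, 7).
gcd(5, 7) = 1

Step 2: Check divisibility.
Does 1 divide 2? 2 = 1 x 2, so yes.

By the theorem on linear Diophantine equations, 5a + 7b = 2 has integer solutions if and only if gcd(5, 7) divides 2. Since 1 | 2, solutions exist.

Yes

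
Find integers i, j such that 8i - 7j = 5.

Step 1: Check solvability.
gcd(8, 7) = 1
Since 1 divides 5, solutions exist.

Step 2: Apply extended Euclidean algorithm to find gcd.
We find integers such that 8*x0 + 7*y0 = 1

Step 3: Scale the particular solution.
Multiply by 5/1 = 5:
i = 5, j = 5

Step 4: Verify.
8*(5) - 7*(5) = 5 = 5 ✓

i = 5, j = 5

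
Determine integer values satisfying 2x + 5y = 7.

Step 1: Check solvability.
gcd(2, 5) = 1
Since 1 divides 7, solutions exist.

Step 2: Apply extended Euclidean algorithm to find gcd.
We find integers such that 2*x0 + 5*y0 = 1

Step 3: Scale the particular solution.
Multiply by 7/1 = 7:
x = -14, y = 7

Step 4: Verify.
2*(-14) + 5*(7) = 7 = 7 ✓

x = -14, y = 7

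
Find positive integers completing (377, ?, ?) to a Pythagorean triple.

We need the other leg and hypotenuse such that 377² + x² = c².
Take x = 336, c = 505: 377² + 336² = 142129 + 112896 = 255025 = 505² ✓
Triple: (377, 336, 505)

(377, 336, 505)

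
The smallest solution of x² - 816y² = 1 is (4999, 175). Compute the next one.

Solutions to x² - Dy² = 1 are generated by powers of (x₀ + y₀√D).
The next solution satisfies x₁ + y₁√816 = (x₀ + y₀√816)², giving:
x₁ = x₀² + 816y₀² = 4999² + 816·175² = 24990001 + 24990000 = 49980001
y₁ = 2x₀y₀ = 2·4999·175 = 1749650

Verify: 49980001² - 816·1749650² = 2498000499960001 - 2498000499960000 = 1 ✓

x = 49980001, y = 1749650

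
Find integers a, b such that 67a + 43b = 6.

Step 1: Check solvability.
gcd(67, 43) = 1
Since 1 divides 6, solutions exist.

Step 2: Apply extended Euclidean algorithm to find gcd.
We find integers such that 67*x0 + 43*y0 = 1

Step 3: Scale the particular solution.
Multiply by 6/1 = 6:
a = 54, b = -84

Step 4: Verify.
67*(54) + 43*(-84) = 6 = 6 ✓

a = 54, b = -84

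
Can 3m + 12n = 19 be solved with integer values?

Step 1: Compute gcd(3, 12).
gcd(3, 12) = 3

Step 2: Check divisibility.
Does 3 divide 19? 19 = 3 x 6 + 1, so no.

By the theorem on linear Diophantine equations, 3m + 12n = 19 has integer solutions if and only if gcd(3, 12) divides 19. Since 3 does not divide 19, no solutions exist.

No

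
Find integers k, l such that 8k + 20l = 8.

Step 1: Check solvability.
gcd(8, 20) = 4
Since 4 divides 8, solutions exist.

Step 2: Apply extended Euclidean algorithm to find gcd.
We find integers such that 8*x0 + 20*y0 = 4

Step 3: Scale the particular solution.
Multiply by 8/4 = 2:
k = -4, l = 2

Step 4: Verify.
8*(-4) + 20*(2) = 8 = 8 ✓

k = -4, l = 2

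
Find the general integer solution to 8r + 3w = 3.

Step 1: Compute gcd(8, 3) = 1.
Since 1 divides 3, solutions exist.

Step 2: Find a particular solution using extended Euclidean algorithm.
We get r₀ = -3, w₀ = 9.
Check: 8*-3 + 3*9 = 3 = 3 ✓

Step 3: Write the general solution.
r = -3 + (3/1)t = -3 + 3t
w = 9 - (8/1)t = 9 - 8t
for any integer t.

r = -3 + 3t, w = 9 - 8t for integer t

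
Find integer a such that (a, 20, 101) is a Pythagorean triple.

a² = c² - b² = 101² - 20² = 10201 - 400 = 9801
a = sqrt(9801) = 99

99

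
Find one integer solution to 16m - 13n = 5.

Step 1: Check solvability.
gcd(16, 13) = 1
Since 1 divides 5, solutions exist.

Step 2: Apply extended Euclidean algorithm to find gcd.
We find integers such that 16*x0 + 13*y0 = 1

Step 3: Scale the particular solution.
Multiply by 5/1 = 5:
m = -20, n = -25

Step 4: Verify.
16*(-20) - 13*(-25) = 5 = 5 ✓

m = -20, n = -25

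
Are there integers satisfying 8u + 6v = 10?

Step 1: Compute gcd(8, 6).
gcd(8, 6) = 2

Step 2: Check divisibility.
Does 2 divide 10? 10 = 2 x 5, so yes.

By the theorem on linear Diophantine equations, 8u + 6v = 10 has integer solutions if and only if gcd(8, 6) divides 10. Since 2 | 10, solutions exist.

Yes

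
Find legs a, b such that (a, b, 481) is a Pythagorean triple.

We need a² + b² = 481² = 231361.
Trying: 319² + 360² = 101761 + 129600 = 231361 ✓

(319, 360, 481)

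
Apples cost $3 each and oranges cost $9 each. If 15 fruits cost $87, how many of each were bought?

Let a = apples, o = oranges.
a + o = 15
3a + 9o = 87
Substitute o = 15 - a:
3a + 9(15 - a) = 87
(3 - 9)a = 87 - 135
-6a = -48
a = 8, o = 15 - 8 = 7

Apples: 8, Oranges: 7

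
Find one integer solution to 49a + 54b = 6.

Step 1: Check solvability.
gcd(49, 54) = 1
Since 1 divides 6, solutions exist.

Step 2: Apply extended Euclidean algorithm to find gcd.
We find integers such that 49*x0 + 54*y0 = 1

Step 3: Scale the particular solution.
Multiply by 6/1 = 6:
a = -66, b = 60

Step 4: Verify.
49*(-66) + 54*(60) = 6 = 6 ✓

a = -66, b = 60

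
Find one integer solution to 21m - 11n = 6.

Step 1: Check solvability.
gcd(21, 11) = 1
Since 1 divides 6, solutions exist.

Step 2: Apply extended Euclidean algorithm to find gcd.
We find integers such that 21*x0 + 11*y0 = 1

Step 3: Scale the particular solution.
Multiply by 6/1 = 6:
m = -6, n = -12

Step 4: Verify.
21*(-6) - 11*(-12) = 6 = 6 ✓

m = -6, n = -12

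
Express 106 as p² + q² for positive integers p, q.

We need to find integers p, q > 0 such that p² + q² = 106.
Trying p = 5: q² = 106 - 5² = 106 - 25 = 81
q = 9
Check: 5² + 9² = 25 + 81 = 106 ✓

106 = 5² + 9²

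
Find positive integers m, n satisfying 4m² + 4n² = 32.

Try small values of m and check whether (32 - 4m²)/4 is a perfect square.
m = 2: 4·2² = 16, so 4n² = 32 - 16 = 16, giving n² = 4, n = 2.
Check: 4·2² + 4·2² = 16 + 16 = 32 ✓

m = 2, n = 2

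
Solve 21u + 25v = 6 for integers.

Step 1: Check solvability.
gcd(21, 25) = 1
Since 1 divides 6, solutions exist.

Step 2: Apply extended Euclidean algorithm to find gcd.
We find integers such that 21*x0 + 25*y0 = 1

Step 3: Scale the particular solution.
Multiply by 6/1 = 6:
u = 36, v = -30

Step 4: Verify.
21*(36) + 25*(-30) = 6 = 6 ✓

u = 36, v = -30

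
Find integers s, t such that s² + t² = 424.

We need to find integers s, t > 0 such that s² + t² = 424.
Trying s = 10: t² = 424 - 10² = 424 - 100 = 324
t = 18
Check: 10² + 18² = 100 + 324 = 424 ✓

424 = 10² + 18²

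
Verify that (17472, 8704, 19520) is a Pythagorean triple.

Compute a² + b² = 17472² + 8704² = 305270784 + 75759616 = 381030400
Compute c² = 19520² = 381030400
Since 381030400 = 381030400, confirmed.

Yes, it is a Pythagorean triple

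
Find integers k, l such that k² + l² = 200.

We need to find integers k, l > 0 such that k² + l² = 200.
Trying k = 2: l² = 200 - 2² = 200 - 4 = 196
l = 14
Check: 2² + 14² = 4 + 196 = 200 ✓

200 = 2² + 14²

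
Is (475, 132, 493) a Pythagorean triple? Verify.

Compute a² + b² = 475² + 132² = 225625 + 17424 = 243049
Compute c² = 493² = 243049
Since 243049 = 243049, confirmed.

Yes, it is a Pythagorean triple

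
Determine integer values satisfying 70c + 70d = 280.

Step 1: Check solvability.
gcd(70, 70) = 70
Since 70 divides 280, solutions exist.

Step 2: Apply extended Euclidean algorithm to find gcd.
We find integers such that 70*x0 + 70*y0 = 70

Step 3: Scale the particular solution.
Multiply by 280/70 = 4:
c = 0, d = 4

Step 4: Verify.
70*(0) + 70*(4) = 280 = 280 ✓

c = 0, d = 4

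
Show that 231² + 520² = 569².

Compute a² + b²:
231² + 520² = 53361 + 270400 = 323761
Compute c²:
569² = 323761
Since 323761 = 323761, it is a Pythagorean triple.

Yes, it is a Pythagorean triple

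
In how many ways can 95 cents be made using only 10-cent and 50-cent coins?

We need non-negative integers (x, y) with 10x + 50y = 95.
For each x from 0 to 9, check if (95 - 10x) is a non-negative multiple of 50.
Solutions (x, y): none
Count: 0

0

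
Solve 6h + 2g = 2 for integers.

Step 1: Check solvability.
gcd(6, 2) = 2
Since 2 divides 2, solutions exist.

Step 2: Apply extended Euclidean algorithm to find gcd.
We find integers such that 6*x0 + 2*y0 = 2

Step 3: Scale the particular solution.
Multiply by 2/2 = 1:
h = 0, g = 1

Step 4: Verify.
6*(0) + 2*(1) = 2 = 2 ✓

h = 0, g = 1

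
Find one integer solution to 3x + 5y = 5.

Step 1: Check solvability.
gcd(3, 5) = 1
Since 1 divides 5, solutions exist.

Step 2: Apply extended Euclidean algorithm to find gcd.
We find integers such that 3*x0 + 5*y0 = 1

Step 3: Scale the particular solution.
Multiply by 5/1 = 5:
x = 10, y = -5

Step 4: Verify.
3*(10) + 5*(-5) = 5 = 5 ✓

x = 10, y = -5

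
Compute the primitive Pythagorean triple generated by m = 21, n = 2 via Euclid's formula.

a = m² - n² = 441 - 4 = 437
b = 2mn = 2·21·2 = 84
c = m² + n² = 441 + 4 = 445
Verify: 437² + 84² = 190969 + 7056 = 198025 = 445² ✓

(437, 84, 445)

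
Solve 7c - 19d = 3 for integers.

Step 1: Check solvability.
gcd(7, 19) = 1
Since 1 divides 3, solutions exist.

Step 2: Apply extended Euclidean algorithm to find gcd.
We find integers such that 7*x0 + 19*y0 = 1

Step 3: Scale the particular solution.
Multiply by 3/1 = 3:
c = -24, d = -9

Step 4: Verify.
7*(-24) - 19*(-9) = 3 = 3 ✓

c = -24, d = -9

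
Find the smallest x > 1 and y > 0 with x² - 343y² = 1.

We seek the smallest positive integers (x, y) with x² - 343y² = 1, i.e., x² = 343y² + 1.
Try successive y values:
y = 1: x² = 343·1² + 1 = 344, not a perfect square
y = 2: x² = 343·2² + 1 = 1373, not a perfect square
y = 3: x² = 343·3² + 1 = 3088, not a perfect square
... continuing the search (or via continued fractions) ...
y = 7050459: x² = 343·7050459² + 1 = 17050177433963584, x = 130576328 ✓

Verify: 130576328² - 343·7050459² = 17050177433963584 - 17050177433963583 = 1 ✓

x = 130576328, y = 7050459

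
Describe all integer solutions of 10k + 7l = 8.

Step 1: Compute gcd(10, 7) = 1.
Since 1 divides 8, solutions exist.

Step 2: Find a particular solution using extended Euclidean algorithm.
We get k₀ = -16, l₀ = 24.
Check: 10*-16 + 7*24 = 8 = 8 ✓

Step 3: Write the general solution.
k = -16 + (7/1)t = -16 + 7t
l = 24 - (10/1)t = 24 - 10t
for any integer t.

k = -16 + 7t, l = 24 - 10t for integer t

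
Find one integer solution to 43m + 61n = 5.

Step 1: Check solvability.
gcd(43, 61) = 1
Since 1 divides 5, solutions exist.

Step 2: Apply extended Euclidean algorithm to find gcd.
We find integers such that 43*x0 + 61*y0 = 1

Step 3: Scale the particular solution.
Multiply by 5/1 = 5:
m = -85, n = 60

Step 4: Verify.
43*(-85) + 61*(60) = 5 = 5 ✓

m = -85, n = 60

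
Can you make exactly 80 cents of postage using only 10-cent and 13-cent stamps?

We need non-negative x, y with 10x + 13y = 80.
gcd(10, 13) = 1 divides 80, so integer solutions exist.
Search for a non-negative one: x = 8 gives 13y = 80 - 80 = 0, so y = 0.
Check: 10·8 + 13·0 = 80 ✓

Yes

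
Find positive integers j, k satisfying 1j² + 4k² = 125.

Try small values of j and check whether (125 - 1j²)/4 is a perfect square.
j = 5: 1·5² = 25, so 4k² = 125 - 25 = 100, giving k² = 25, k = 5.
Check: 1·5² + 4·5² = 25 + 100 = 125 ✓

j = 5, k = 5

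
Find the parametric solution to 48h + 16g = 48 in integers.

Step 1: Compute gcd(48, 16) = 16.
Since 16 divides 48, solutions exist.

Step 2: Find a particular solution using extended Euclidean algorithm.
We get h₀ = 0, g₀ = 3.
Check: 48*0 + 16*3 = 48 = 48 ✓

Step 3: Write the general solution.
h = 0 + (16/16)t = 0 + 1t
g = 3 - (48/16)t = 3 - 3t
for any integer t.

h = 0 + 1t, g = 3 - 3t for integer t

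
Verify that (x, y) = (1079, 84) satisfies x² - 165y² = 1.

Compute x² = 1079² = 1164241
Compute 165y² = 165·84² = 165·7056 = 1164240
x² - 165y² = 1164241 - 1164240 = 1
Since this equals 1, (1079, 84) is a solution.

Yes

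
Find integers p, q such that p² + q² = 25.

We need to find integers p, q > 0 such that p² + q² = 25.
Trying p = 3: q² = 25 - 3² = 25 - 9 = 16
q = 4
Check: 3² + 4² = 9 + 16 = 25 ✓

25 = 3² + 4²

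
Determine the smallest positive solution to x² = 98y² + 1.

We seek the smallest positive integers (x, y) with x² - 98y² = 1, i.e., x² = 98y² + 1.
Try successive y values:
y = 1: x² = 98·1² + 1 = 99, not a perfect square
y = 2: x² = 98·2² + 1 = 393, not a perfect square
y = 3: x² = 98·3² + 1 = 883, not a perfect square
... continuing the search (or via continued fractions) ...
y = 10: x² = 98·10² + 1 = 9801, x = 99 ✓

Verify: 99² - 98·10² = 9801 - 9800 = 1 ✓

x = 99, y = 10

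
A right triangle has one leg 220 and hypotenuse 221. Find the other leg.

a² = c² - b² = 48841 - 48400 = 441
a = 21

21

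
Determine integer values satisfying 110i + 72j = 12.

Step 1: Check solvability.
gcd(110, 72) = 2
Since 2 divides 12, solutions exist.

Step 2: Apply extended Euclidean algorithm to find gcd.
We find integers such that 110*x0 + 72*y0 = 2

Step 3: Scale the particular solution.
Multiply by 12/2 = 6:
i = -102, j = 156

Step 4: Verify.
110*(-102) + 72*(156) = 12 = 12 ✓

i = -102, j = 156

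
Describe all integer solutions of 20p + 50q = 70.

Step 1: Compute gcd(20, 50) = 10.
Since 10 divides 70, solutions exist.

Step 2: Find a particular solution using extended Euclidean algorithm.
We get p₀ = -14, q₀ = 7.
Check: 20*-14 + 50*7 = 70 = 70 ✓

Step 3: Write the general solution.
p = -14 + (50/10)t = -14 + 5t
q = 7 - (20/10)t = 7 - 2t
for any integer t.

p = -14 + 5t, q = 7 - 2t for integer t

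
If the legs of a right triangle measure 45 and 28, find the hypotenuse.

c² = a² + b² = 45² + 28² = 2025 + 784 = 2809
c = 53

53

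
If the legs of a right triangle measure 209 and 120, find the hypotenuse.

c² = a² + b² = 209² + 120² = 43681 + 14400 = 58081
c = 241

241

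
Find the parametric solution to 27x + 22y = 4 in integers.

Step 1: Compute gcd(27, 22) = 1.
Since 1 divides 4, solutions exist.

Step 2: Find a particular solution using extended Euclidean algorithm.
We get x₀ = 36, y₀ = -44.
Check: 27*36 + 22*-44 = 4 = 4 ✓

Step 3: Write the general solution.
x = 36 + (22/1)t = 36 + 22t
y = -44 - (27/1)t = -44 - 27t
for any integer t.

x = 36 + 22t, y = -44 - 27t for integer t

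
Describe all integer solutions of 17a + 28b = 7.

Step 1: Compute gcd(17, 28) = 1.
Since 1 divides 7, solutions exist.

Step 2: Find a particular solution using extended Euclidean algorithm.
We get a₀ = 35, b₀ = -21.
Check: 17*35 + 28*-21 = 7 = 7 ✓

Step 3: Write the general solution.
a = 35 + (28/1)t = 35 + 28t
b = -21 - (17/1)t = -21 - 17t
for any integer t.

a = 35 + 28t, b = -21 - 17t for integer t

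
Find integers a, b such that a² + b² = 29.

We need to find integers a, b > 0 such that a² + b² = 29.
Trying a = 2: b² = 29 - 2² = 29 - 4 = 25
b = 5
Check: 2² + 5² = 4 + 25 = 29 ✓

29 = 2² + 5²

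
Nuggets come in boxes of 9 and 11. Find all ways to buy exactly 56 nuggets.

We need non-negative integers (x, y) with 9x + 11y = 56.
For each x in 0..6, check if 56 - 9x is a non-negative multiple of 11.
x = 5: 11y = 11, y = 1 ✓

(5 boxes of 9, 1 boxes of 11)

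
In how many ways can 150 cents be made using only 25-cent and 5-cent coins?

We need non-negative integers (x, y) with 25x + 5y = 150.
For each x from 0 to 6, check if (150 - 25x) is a non-negative multiple of 5.
Solutions (x, y): (0,30), (1,25), (2,20), (3,15), ...
Count: 7

7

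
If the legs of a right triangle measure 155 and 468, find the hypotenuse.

c² = a² + b² = 155² + 468² = 24025 + 219024 = 243049
c = 493

493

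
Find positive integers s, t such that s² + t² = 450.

Search for s with 450 - s² a perfect square.
s = 3: 450 - 3² = 450 - 9 = 441 = 21² ✓
So s = 3, t = 21.

s = 3, t = 21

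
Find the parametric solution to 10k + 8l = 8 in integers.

Step 1: Compute gcd(10, 8) = 2.
Since 2 divides 8, solutions exist.

Step 2: Find a particular solution using extended Euclidean algorithm.
We get k₀ = 4, l₀ = -4.
Check: 10*4 + 8*-4 = 8 = 8 ✓

Step 3: Write the general solution.
k = 4 + (8/2)t = 4 + 4t
l = -4 - (10/2)t = -4 - 5t
for any integer t.

k = 4 + 4t, l = -4 - 5t for integer t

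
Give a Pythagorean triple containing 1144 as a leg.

We need the other leg and hypotenuse such that 1144² + x² = c².
Take x = 1110, c = 1594: 1144² + 1110² = 1308736 + 1232100 = 2540836 = 1594² ✓
Triple: (1110, 1144, 1594)

(1110, 1144, 1594)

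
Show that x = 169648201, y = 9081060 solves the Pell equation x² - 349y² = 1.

Compute x² = 169648201² = 28780512102536401
Compute 349y² = 349·9081060² = 349·82465650723600 = 28780512102536400
x² - 349y² = 28780512102536401 - 28780512102536400 = 1
Since this equals 1, (169648201, 9081060) is a solution.

Yes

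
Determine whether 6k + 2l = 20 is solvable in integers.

Step 1: Compute gcd(6, 2).
gcd(6, 2) = 2

Step 2: Check divisibility.
Does 2 divide 20? 20 = 2 x 10, so yes.

By the theorem on linear Diophantine equations, 6k + 2l = 20 has integer solutions if and only if gcd(6, 2) divides 20. Since 2 | 20, solutions exist.

Yes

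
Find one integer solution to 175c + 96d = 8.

Step 1: Check solvability.
gcd(175, 96) = 1
Since 1 divides 8, solutions exist.

Step 2: Apply extended Euclidean algorithm to find gcd.
We find integers such that 175*x0 + 96*y0 = 1

Step 3: Scale the particular solution.
Multiply by 8/1 = 8:
c = -136, d = 248

Step 4: Verify.
175*(-136) + 96*(248) = 8 = 8 ✓

c = -136, d = 248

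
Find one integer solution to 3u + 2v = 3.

Step 1: Check solvability.
gcd(3, 2) = 1
Since 1 divides 3, solutions exist.

Step 2: Apply extended Euclidean algorithm to find gcd.
We find integers such that 3*x0 + 2*y0 = 1

Step 3: Scale the particular solution.
Multiply by 3/1 = 3:
u = 3, v = -3

Step 4: Verify.
3*(3) + 2*(-3) = 3 = 3 ✓

u = 3, v = -3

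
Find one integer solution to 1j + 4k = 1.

Step 1: Check solvability.
gcd(1, 4) = 1
Since 1 divides 1, solutions exist.

Step 2: Apply extended Euclidean algorithm to find gcd.
We find integers such that 1*x0 + 4*y0 = 1

Step 3: Scale the particular solution.
Multiply by 1/1 = 1:
j = 1, k = 0

Step 4: Verify.
1*(1) + 4*(0) = 1 = 1 ✓

j = 1, k = 0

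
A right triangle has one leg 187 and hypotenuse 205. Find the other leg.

b² = c² - a² = 42025 - 34969 = 7056
b = 84

84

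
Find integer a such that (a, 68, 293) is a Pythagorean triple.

a² = c² - b² = 293² - 68² = 85849 - 4624 = 81225
a = sqrt(81225) = 285

285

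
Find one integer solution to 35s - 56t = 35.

Step 1: Check solvability.
gcd(35, 56) = 7
Since 7 divides 35, solutions exist.

Step 2: Apply extended Euclidean algorithm to find gcd.
We find integers such that 35*x0 + 56*y0 = 7

Step 3: Scale the particular solution.
Multiply by 35/7 = 5:
s = -15, t = -10

Step 4: Verify.
35*(-15) - 56*(-10) = 35 = 35 ✓

s = -15, t = -10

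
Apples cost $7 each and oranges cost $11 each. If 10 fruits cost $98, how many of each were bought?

Let a = apples, o = oranges.
a + o = 10
7a + 11o = 98
Substitute o = 10 - a:
7a + 11(10 - a) = 98
(7 - 11)a = 98 - 110
-4a = -12
a = 3, o = 10 - 3 = 7

Apples: 3, Oranges: 7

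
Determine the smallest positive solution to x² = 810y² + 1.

We seek the smallest positive integers (x, y) with x² - 810y² = 1, i.e., x² = 810y² + 1.
Try successive y values:
y = 1: x² = 810·1² + 1 = 811, not a perfect square
y = 2: x² = 810·2² + 1 = 3241, not a perfect square
y = 3: x² = 810·3² + 1 = 7291, not a perfect square
... continuing the search (or via continued fractions) ...
y = 962: x² = 810·962² + 1 = 749609641, x = 27379 ✓

Verify: 27379² - 810·962² = 749609641 - 749609640 = 1 ✓

x = 27379, y = 962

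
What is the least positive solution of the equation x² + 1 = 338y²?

We need x² = 338y² - 1. Try successive y:
y = 1: x² = 338·1² - 1 = 337, not a perfect square
y = 2: x² = 338·2² - 1 = 1351, not a perfect square
y = 3: x² = 338·3² - 1 = 3041, not a perfect square
...
y = 13: x² = 338·13² - 1 = 57121 = 239² ✓
Check: 239² - 338·13² = 57121 - 57122 = -1 ✓

x = 239, y = 13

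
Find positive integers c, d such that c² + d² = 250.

Search for c with 250 - c² a perfect square.
c = 5: 250 - 5² = 250 - 25 = 225 = 15² ✓
So c = 5, d = 15.

c = 5, d = 15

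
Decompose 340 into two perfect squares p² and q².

We need to find integers p, q > 0 such that p² + q² = 340.
Trying p = 4: q² = 340 - 4² = 340 - 16 = 324
q = 18
Check: 4² + 18² = 16 + 324 = 340 ✓

340 = 4² + 18²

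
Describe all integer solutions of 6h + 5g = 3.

Step 1: Compute gcd(6, 5) = 1.
Since 1 divides 3, solutions exist.

Step 2: Find a particular solution using extended Euclidean algorithm.
We get h₀ = 3, g₀ = -3.
Check: 6*3 + 5*-3 = 3 = 3 ✓

Step 3: Write the general solution.
h = 3 + (5/1)t = 3 + 5t
g = -3 - (6/1)t = -3 - 6t
for any integer t.

h = 3 + 5t, g = -3 - 6t for integer t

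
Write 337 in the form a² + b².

We need to find integers a, b > 0 such that a² + b² = 337.
Trying a = 9: b² = 337 - 9² = 337 - 81 = 256
b = 16
Check: 9² + 16² = 81 + 256 = 337 ✓

337 = 9² + 16²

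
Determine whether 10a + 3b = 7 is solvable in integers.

Step 1: Compute gcd(10, 3).
gcd(10, 3) = 1

Step 2: Check divisibility.
Does 1 divide 7? 7 = 1 x 7, so yes.

By the theorem on linear Diophantine equations, 10a + 3b = 7 has integer solutions if and only if gcd(10, 3) divides 7. Since 1 | 7, solutions exist.

Yes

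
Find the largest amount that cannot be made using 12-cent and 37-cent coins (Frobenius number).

For two coprime denominations a and b, the Frobenius number (largest value not representable as a non-negative combination) is ab - a - b.
Here gcd(12, 37) = 1, so they are coprime.
F(12, 37) = 12·37 - 12 - 37 = 444 - 49 = 395

395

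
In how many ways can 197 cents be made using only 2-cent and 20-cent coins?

We need non-negative integers (x, y) with 2x + 20y = 197.
For each x from 0 to 98, check if (197 - 2x) is a non-negative multiple of 20.
Solutions (x, y): none
Count: 0

0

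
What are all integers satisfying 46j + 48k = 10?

Step 1: Compute gcd(46, 48) = 2.
Since 2 divides 10, solutions exist.

Step 2: Find a particular solution using extended Euclidean algorithm.
We get j₀ = -5, k₀ = 5.
Check: 46*-5 + 48*5 = 10 = 10 ✓

Step 3: Write the general solution.
j = -5 + (48/2)t = -5 + 24t
k = 5 - (46/2)t = 5 - 23t
for any integer t.

j = -5 + 24t, k = 5 - 23t for integer t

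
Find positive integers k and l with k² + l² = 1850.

We need to find integers k, l > 0 such that k² + l² = 1850.
Trying k = 1: l² = 1850 - 1² = 1850 - 1 = 1849
l = 43
Check: 1² + 43² = 1 + 1849 = 1850 ✓

1850 = 1² + 43²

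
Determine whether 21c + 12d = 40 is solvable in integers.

Step 1: Compute gcd(21, 12).
gcd(21, 12) = 3

Step 2: Check divisibility.
Does 3 divide 40? 40 = 3 x 13 + 1, so no.

By the theorem on linear Diophantine equations, 21c + 12d = 40 has integer solutions if and only if gcd(21, 12) divides 40. Since 3 does not divide 40, no solutions exist.

No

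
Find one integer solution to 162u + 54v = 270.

Step 1: Check solvability.
gcd(162, 54) = 54
Since 54 divides 270, solutions exist.

Step 2: Apply extended Euclidean algorithm to find gcd.
We find integers such that 162*x0 + 54*y0 = 54

Step 3: Scale the particular solution.
Multiply by 270/54 = 5:
u = 0, v = 5

Step 4: Verify.
162*(0) + 54*(5) = 270 = 270 ✓

u = 0, v = 5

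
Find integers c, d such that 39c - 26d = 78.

Step 1: Check solvability.
gcd(39, 26) = 13
Since 13 divides 78, solutions exist.

Step 2: Apply extended Euclidean algorithm to find gcd.
We find integers such that 39*x0 + 26*y0 = 13

Step 3: Scale the particular solution.
Multiply by 78/13 = 6:
c = 6, d = 6

Step 4: Verify.
39*(6) - 26*(6) = 78 = 78 ✓

c = 6, d = 6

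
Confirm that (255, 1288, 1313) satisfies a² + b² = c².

Compute a² + b² = 255² + 1288² = 65025 + 1658944 = 1723969
Compute c² = 1313² = 1723969
Since 1723969 = 1723969, confirmed.

Yes, it is a Pythagorean triple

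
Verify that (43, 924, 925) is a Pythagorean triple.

Compute a² + b² = 43² + 924² = 1849 + 853776 = 855625
Compute c² = 925² = 855625
Since 855625 = 855625, confirmed.

Yes, it is a Pythagorean triple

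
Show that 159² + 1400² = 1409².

Compute a² + b² = 159² + 1400² = 25281 + 1960000 = 1985281
Compute c² = 1409² = 1985281
Since 1985281 = 1985281, confirmed.

Yes, it is a Pythagorean triple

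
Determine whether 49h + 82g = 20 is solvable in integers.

Step 1: Compute gcd(49, 82).
gcd(49, 82) = 1

Step 2: Check divisibility.
Does 1 divide 20? 20 = 1 x 20, so yes.

By the theorem on linear Diophantine equations, 49h + 82g = 20 has integer solutions if and only if gcd(49, 82) divides 20. Since 1 | 20, solutions exist.

Yes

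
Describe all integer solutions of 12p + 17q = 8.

Step 1: Compute gcd(12, 17) = 1.
Since 1 divides 8, solutions exist.

Step 2: Find a particular solution using extended Euclidean algorithm.
We get p₀ = -56, q₀ = 40.
Check: 12*-56 + 17*40 = 8 = 8 ✓

Step 3: Write the general solution.
p = -56 + (17/1)t = -56 + 17t
q = 40 - (12/1)t = 40 - 12t
for any integer t.

p = -56 + 17t, q = 40 - 12t for integer t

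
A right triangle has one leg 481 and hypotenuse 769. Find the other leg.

b² = c² - a² = 591361 - 231361 = 360000
b = 600

600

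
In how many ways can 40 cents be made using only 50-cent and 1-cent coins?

We need non-negative integers (x, y) with 50x + 1y = 40.
For each x from 0 to 0, check if (40 - 50x) is a non-negative multiple of 1.
Solutions (x, y): (0,40)
Count: 1

1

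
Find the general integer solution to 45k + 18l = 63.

Step 1: Compute gcd(45, 18) = 9.
Since 9 divides 63, solutions exist.

Step 2: Find a particular solution using extended Euclidean algorithm.
We get k₀ = 7, l₀ = -14.
Check: 45*7 + 18*-14 = 63 = 63 ✓

Step 3: Write the general solution.
k = 7 + (18/9)t = 7 + 2t
l = -14 - (45/9)t = -14 - 5t
for any integer t.

k = 7 + 2t, l = -14 - 5t for integer t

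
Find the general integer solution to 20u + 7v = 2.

Step 1: Compute gcd(20, 7) = 1.
Since 1 divides 2, solutions exist.

Step 2: Find a particular solution using extended Euclidean algorithm.
We get u₀ = -2, v₀ = 6.
Check: 20*-2 + 7*6 = 2 = 2 ✓

Step 3: Write the general solution.
u = -2 + (7/1)t = -2 + 7t
v = 6 - (20/1)t = 6 - 20t
for any integer t.

u = -2 + 7t, v = 6 - 20t for integer t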